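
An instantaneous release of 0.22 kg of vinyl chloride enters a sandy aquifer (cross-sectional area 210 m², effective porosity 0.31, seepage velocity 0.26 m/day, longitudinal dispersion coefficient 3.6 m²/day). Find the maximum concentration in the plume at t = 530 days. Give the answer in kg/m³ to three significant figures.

2.18e-05 kg/m³

The peak of an instantaneous 1D plume sits at x = vt; there the Gaussian factor is 1 and C_max = M/(n_e·A·√(4πDt)), where n_e·A is the pore area the mass is dissolved in.
√(4πDt) = √(4π × 3.6 × 530) = 154.8 m, so C_max = 0.22/(0.31 × 210 × 154.8) = 2.18e-05 kg/m³.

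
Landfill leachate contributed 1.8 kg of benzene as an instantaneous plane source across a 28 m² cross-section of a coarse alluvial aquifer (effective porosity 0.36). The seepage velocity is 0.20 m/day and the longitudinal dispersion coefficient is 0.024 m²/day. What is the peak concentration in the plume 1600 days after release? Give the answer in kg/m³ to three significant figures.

0.00813 kg/m³

The peak of an instantaneous 1D plume sits at x = vt; there the Gaussian factor is 1 and C_max = M/(n_e·A·√(4πDt)), where n_e·A is the pore area the mass is dissolved in.
√(4πDt) = √(4π × 0.024 × 1600) = 21.97 m, so C_max = 1.8/(0.36 × 28 × 21.97) = 0.00813 kg/m³.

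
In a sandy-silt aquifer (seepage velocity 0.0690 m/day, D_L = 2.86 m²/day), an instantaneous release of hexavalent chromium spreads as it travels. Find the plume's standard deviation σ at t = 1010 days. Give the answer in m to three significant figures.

Dispersive spreading gives a Gaussian with σ² = 2Dt; advection only shifts the center.
σ = √(2 × 2.86 × 1010) = 76.0 m.

76.0 m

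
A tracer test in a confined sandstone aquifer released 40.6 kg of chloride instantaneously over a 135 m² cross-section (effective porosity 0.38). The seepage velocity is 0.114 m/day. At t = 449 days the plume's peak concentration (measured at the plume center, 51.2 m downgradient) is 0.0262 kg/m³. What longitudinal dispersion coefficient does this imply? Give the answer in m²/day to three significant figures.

At the plume center C_max = M/(n_e·A·√(4πDt)), so D = M²/(4πt·(n_e·A·C_max)²).
n_e·A·C_max = 0.38 × 135 × 0.0262 = 1.344 kg/m.
D = 40.6²/(4π × 449 × 1.344²) = 0.162 m²/day.

0.162 m²/day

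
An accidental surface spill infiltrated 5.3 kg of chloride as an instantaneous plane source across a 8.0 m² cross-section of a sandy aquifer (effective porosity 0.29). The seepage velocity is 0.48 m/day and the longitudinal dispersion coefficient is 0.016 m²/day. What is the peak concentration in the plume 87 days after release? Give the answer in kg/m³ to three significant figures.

The peak of an instantaneous 1D plume sits at x = vt; there the Gaussian factor is 1 and C_max = M/(n_e·A·√(4πDt)), where n_e·A is the pore area the mass is dissolved in.
√(4πDt) = √(4π × 0.016 × 87) = 4.182 m, so C_max = 5.3/(0.29 × 8.0 × 4.182) = 0.546 kg/m³.

0.546 kg/m³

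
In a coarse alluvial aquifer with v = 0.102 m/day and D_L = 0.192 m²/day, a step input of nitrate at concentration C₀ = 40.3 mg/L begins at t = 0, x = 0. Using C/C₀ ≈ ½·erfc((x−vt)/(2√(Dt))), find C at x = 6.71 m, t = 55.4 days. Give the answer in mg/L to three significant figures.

16.5 mg/L

For a continuous step input, C/C₀ ≈ ½·erfc((x−vt)/(2√(Dt))).
vt = 0.102 × 55.4 = 5.6508 m and 2√(Dt) = 2√(0.192 × 55.4) = 6.523 m.
Argument (x−vt)/(2√(Dt)) = (6.71 − 5.6508)/6.523 = 0.1624; ½·erfc(0.1624) = 0.4092.
C = 40.3 × 0.4092 = 16.5 mg/L.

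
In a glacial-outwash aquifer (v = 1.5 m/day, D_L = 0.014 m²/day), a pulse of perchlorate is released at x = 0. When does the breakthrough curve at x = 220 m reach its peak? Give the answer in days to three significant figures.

147 days

For the 1D instantaneous-source solution, setting ∂C/∂t = 0 at fixed x gives v²t² + 2Dt − x² = 0, so t = (√(D² + v²x²) − D)/v².
√(D² + v²x²) = √(0.014² + 1.5² × 220²) = 330.0; v² = 2.25.
t = (330.0 − 0.014)/2.25 = 147 days (vs. the pure-advection estimate x/v = 147 d).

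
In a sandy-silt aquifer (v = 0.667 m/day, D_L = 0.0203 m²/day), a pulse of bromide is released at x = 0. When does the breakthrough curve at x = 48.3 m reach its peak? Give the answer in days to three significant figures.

For the 1D instantaneous-source solution, setting ∂C/∂t = 0 at fixed x gives v²t² + 2Dt − x² = 0, so t = (√(D² + v²x²) − D)/v².
√(D² + v²x²) = √(0.0203² + 0.667² × 48.3²) = 32.22; v² = 0.444889.
t = (32.22 − 0.0203)/0.444889 = 72.4 days (vs. the pure-advection estimate x/v = 72.4 d).

72.4 days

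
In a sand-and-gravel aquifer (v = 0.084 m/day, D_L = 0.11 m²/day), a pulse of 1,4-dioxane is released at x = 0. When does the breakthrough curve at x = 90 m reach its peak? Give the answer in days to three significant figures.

For the 1D instantaneous-source solution, setting ∂C/∂t = 0 at fixed x gives v²t² + 2Dt − x² = 0, so t = (√(D² + v²x²) − D)/v².
√(D² + v²x²) = √(0.11² + 0.084² × 90²) = 7.561; v² = 0.007056.
t = (7.561 − 0.11)/0.007056 = 1060 days (vs. the pure-advection estimate x/v = 1070 d).

1060 days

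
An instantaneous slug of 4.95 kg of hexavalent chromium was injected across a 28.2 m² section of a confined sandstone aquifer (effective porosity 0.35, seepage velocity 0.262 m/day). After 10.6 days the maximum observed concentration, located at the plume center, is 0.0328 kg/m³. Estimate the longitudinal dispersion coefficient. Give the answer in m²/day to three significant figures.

1.76 m²/day

At the plume center C_max = M/(n_e·A·√(4πDt)), so D = M²/(4πt·(n_e·A·C_max)²).
n_e·A·C_max = 0.35 × 28.2 × 0.0328 = 0.3237 kg/m.
D = 4.95²/(4π × 10.6 × 0.3237²) = 1.76 m²/day.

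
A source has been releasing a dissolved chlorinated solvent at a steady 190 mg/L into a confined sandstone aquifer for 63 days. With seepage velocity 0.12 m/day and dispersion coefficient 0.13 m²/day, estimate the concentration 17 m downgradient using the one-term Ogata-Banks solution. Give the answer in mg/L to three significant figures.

For a continuous step input, C/C₀ ≈ ½·erfc((x−vt)/(2√(Dt))).
vt = 0.12 × 63 = 7.56 m and 2√(Dt) = 2√(0.13 × 63) = 5.724 m.
Argument (x−vt)/(2√(Dt)) = (17 − 7.56)/5.724 = 1.649; ½·erfc(1.649) = 0.009849.
C = 190 × 0.009849 = 1.87 mg/L.

1.87 mg/L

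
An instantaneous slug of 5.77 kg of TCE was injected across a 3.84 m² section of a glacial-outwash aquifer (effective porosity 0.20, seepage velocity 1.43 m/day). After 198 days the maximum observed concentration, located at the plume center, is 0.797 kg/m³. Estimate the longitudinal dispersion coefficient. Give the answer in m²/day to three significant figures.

0.0357 m²/day

At the plume center C_max = M/(n_e·A·√(4πDt)), so D = M²/(4πt·(n_e·A·C_max)²).
n_e·A·C_max = 0.20 × 3.84 × 0.797 = 0.6121 kg/m.
D = 5.77²/(4π × 198 × 0.6121²) = 0.0357 m²/day.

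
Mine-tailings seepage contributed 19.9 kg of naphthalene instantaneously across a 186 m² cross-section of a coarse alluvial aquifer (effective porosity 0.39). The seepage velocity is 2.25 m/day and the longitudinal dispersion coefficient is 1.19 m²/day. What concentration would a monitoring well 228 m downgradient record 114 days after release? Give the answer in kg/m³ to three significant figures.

For an instantaneous plane source, C(x,t) = M/(n_e·A·√(4πDt)) · exp(−(x−vt)²/(4Dt)), with n_e·A the pore (flow) area.
Plume center vt = 2.25 × 114 = 256.5 m, so the well at 228 m is 28.5 m upgradient of the peak.
√(4πDt) = 41.29 m, giving peak height M/(n_e·A·√(4πDt)) = 19.9/(0.39 × 186 × 41.29) = 0.006644 kg/m³.
(x−vt)²/(4Dt) = (-28.5)²/(4 × 1.19 × 114) = 1.497; exp(−1.497) = 0.2238.
C = 0.006644 × 0.2238 = 0.00149 kg/m³.

0.00149 kg/m³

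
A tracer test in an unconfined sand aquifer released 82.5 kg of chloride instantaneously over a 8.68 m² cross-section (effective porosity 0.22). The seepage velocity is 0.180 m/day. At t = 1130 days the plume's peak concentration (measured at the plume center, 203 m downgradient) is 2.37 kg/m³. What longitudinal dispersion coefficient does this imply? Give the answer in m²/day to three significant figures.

0.0234 m²/day

At the plume center C_max = M/(n_e·A·√(4πDt)), so D = M²/(4πt·(n_e·A·C_max)²).
n_e·A·C_max = 0.22 × 8.68 × 2.37 = 4.526 kg/m.
D = 82.5²/(4π × 1130 × 4.526²) = 0.0234 m²/day.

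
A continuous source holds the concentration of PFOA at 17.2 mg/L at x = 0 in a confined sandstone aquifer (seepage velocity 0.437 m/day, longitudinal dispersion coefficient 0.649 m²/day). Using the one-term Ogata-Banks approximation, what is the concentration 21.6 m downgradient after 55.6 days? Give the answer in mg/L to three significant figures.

10.7 mg/L

For a continuous step input, C/C₀ ≈ ½·erfc((x−vt)/(2√(Dt))).
vt = 0.437 × 55.6 = 24.2972 m and 2√(Dt) = 2√(0.649 × 55.6) = 12.01 m.
Argument (x−vt)/(2√(Dt)) = (21.6 − 24.2972)/12.01 = -0.2246; ½·erfc(-0.2246) = 0.6246.
C = 17.2 × 0.6246 = 10.7 mg/L.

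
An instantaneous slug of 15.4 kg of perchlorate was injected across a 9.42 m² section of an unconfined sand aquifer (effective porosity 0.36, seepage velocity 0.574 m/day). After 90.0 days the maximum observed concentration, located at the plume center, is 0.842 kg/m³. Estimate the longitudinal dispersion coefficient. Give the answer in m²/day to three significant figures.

At the plume center C_max = M/(n_e·A·√(4πDt)), so D = M²/(4πt·(n_e·A·C_max)²).
n_e·A·C_max = 0.36 × 9.42 × 0.842 = 2.855 kg/m.
D = 15.4²/(4π × 90.0 × 2.855²) = 0.0257 m²/day.

0.0257 m²/day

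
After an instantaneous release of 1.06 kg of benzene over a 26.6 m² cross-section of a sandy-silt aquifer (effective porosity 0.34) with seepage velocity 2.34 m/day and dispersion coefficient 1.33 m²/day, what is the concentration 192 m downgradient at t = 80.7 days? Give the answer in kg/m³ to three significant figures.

0.00312 kg/m³

For an instantaneous plane source, C(x,t) = M/(n_e·A·√(4πDt)) · exp(−(x−vt)²/(4Dt)), with n_e·A the pore (flow) area.
Plume center vt = 2.34 × 80.7 = 188.838 m, so the well at 192 m is 3.162 m downgradient of the peak.
√(4πDt) = 36.73 m, giving peak height M/(n_e·A·√(4πDt)) = 1.06/(0.34 × 26.6 × 36.73) = 0.003191 kg/m³.
(x−vt)²/(4Dt) = (3.162)²/(4 × 1.33 × 80.7) = 0.02329; exp(−0.02329) = 0.9770.
C = 0.003191 × 0.9770 = 0.00312 kg/m³.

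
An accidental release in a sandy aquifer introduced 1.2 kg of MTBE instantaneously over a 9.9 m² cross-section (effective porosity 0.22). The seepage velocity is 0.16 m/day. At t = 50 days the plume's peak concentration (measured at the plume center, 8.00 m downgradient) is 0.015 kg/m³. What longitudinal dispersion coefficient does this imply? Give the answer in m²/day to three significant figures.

At the plume center C_max = M/(n_e·A·√(4πDt)), so D = M²/(4πt·(n_e·A·C_max)²).
n_e·A·C_max = 0.22 × 9.9 × 0.015 = 0.03267 kg/m.
D = 1.2²/(4π × 50 × 0.03267²) = 2.15 m²/day.

2.15 m²/day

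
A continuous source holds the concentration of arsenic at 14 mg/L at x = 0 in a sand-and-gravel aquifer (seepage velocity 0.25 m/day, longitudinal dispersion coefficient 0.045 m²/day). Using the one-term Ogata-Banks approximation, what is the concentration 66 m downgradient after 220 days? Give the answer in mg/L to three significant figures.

For a continuous step input, C/C₀ ≈ ½·erfc((x−vt)/(2√(Dt))).
vt = 0.25 × 220 = 55 m and 2√(Dt) = 2√(0.045 × 220) = 6.293 m.
Argument (x−vt)/(2√(Dt)) = (66 − 55)/6.293 = 1.748; ½·erfc(1.748) = 0.006717.
C = 14 × 0.006717 = 0.0940 mg/L.

0.0940 mg/L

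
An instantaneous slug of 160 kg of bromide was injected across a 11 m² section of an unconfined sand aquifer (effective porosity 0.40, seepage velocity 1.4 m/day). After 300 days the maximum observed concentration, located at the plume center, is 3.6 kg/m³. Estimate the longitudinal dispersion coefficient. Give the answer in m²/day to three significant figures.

At the plume center C_max = M/(n_e·A·√(4πDt)), so D = M²/(4πt·(n_e·A·C_max)²).
n_e·A·C_max = 0.40 × 11 × 3.6 = 15.84 kg/m.
D = 160²/(4π × 300 × 15.84²) = 0.0271 m²/day.

0.0271 m²/day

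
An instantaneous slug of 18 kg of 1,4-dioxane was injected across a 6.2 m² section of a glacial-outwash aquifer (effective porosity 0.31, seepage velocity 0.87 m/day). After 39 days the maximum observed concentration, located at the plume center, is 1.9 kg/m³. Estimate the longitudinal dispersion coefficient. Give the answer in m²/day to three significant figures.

0.0496 m²/day

At the plume center C_max = M/(n_e·A·√(4πDt)), so D = M²/(4πt·(n_e·A·C_max)²).
n_e·A·C_max = 0.31 × 6.2 × 1.9 = 3.652 kg/m.
D = 18²/(4π × 39 × 3.652²) = 0.0496 m²/day.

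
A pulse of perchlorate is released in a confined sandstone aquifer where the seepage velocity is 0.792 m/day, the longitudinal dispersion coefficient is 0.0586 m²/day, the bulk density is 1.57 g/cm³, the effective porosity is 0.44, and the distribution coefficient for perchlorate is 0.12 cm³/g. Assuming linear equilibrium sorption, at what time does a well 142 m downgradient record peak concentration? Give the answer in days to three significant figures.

256 days

Retardation factor R = 1 + ρ_b·K_d/n = 1 + 1.57 × 0.12/0.44 = 1.428.
Sorption retards both mechanisms: v_R = v/R = 0.5546 m/day, D_R = D/R = 0.04104 m²/day.
Peak time from v_R²t² + 2D_R t − x² = 0: t = (√(D_R² + v_R²x²) − D_R)/v_R².
√(D_R² + v_R²x²) = √(0.04104² + 0.5546² × 142²) = 78.75; v_R² = 0.3076.
t = (78.75 − 0.04104)/0.3076 = 256 days.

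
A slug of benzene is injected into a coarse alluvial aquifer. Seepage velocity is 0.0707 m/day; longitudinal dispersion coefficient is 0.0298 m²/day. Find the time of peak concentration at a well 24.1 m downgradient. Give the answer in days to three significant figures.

335 days

For the 1D instantaneous-source solution, setting ∂C/∂t = 0 at fixed x gives v²t² + 2Dt − x² = 0, so t = (√(D² + v²x²) − D)/v².
√(D² + v²x²) = √(0.0298² + 0.0707² × 24.1²) = 1.704; v² = 0.00499849.
t = (1.704 − 0.0298)/0.00499849 = 335 days (vs. the pure-advection estimate x/v = 341 d).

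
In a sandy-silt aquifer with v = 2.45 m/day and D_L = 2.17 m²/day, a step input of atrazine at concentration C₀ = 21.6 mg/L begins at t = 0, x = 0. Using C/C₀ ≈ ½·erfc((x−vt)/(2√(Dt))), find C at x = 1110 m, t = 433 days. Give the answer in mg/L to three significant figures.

For a continuous step input, C/C₀ ≈ ½·erfc((x−vt)/(2√(Dt))).
vt = 2.45 × 433 = 1060.85 m and 2√(Dt) = 2√(2.17 × 433) = 61.31 m.
Argument (x−vt)/(2√(Dt)) = (1110 − 1060.85)/61.31 = 0.8017; ½·erfc(0.8017) = 0.1284.
C = 21.6 × 0.1284 = 2.77 mg/L.

2.77 mg/L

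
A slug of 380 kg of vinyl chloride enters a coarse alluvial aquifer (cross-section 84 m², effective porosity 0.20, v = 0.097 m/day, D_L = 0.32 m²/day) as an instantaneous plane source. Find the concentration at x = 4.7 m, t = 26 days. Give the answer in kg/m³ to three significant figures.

For an instantaneous plane source, C(x,t) = M/(n_e·A·√(4πDt)) · exp(−(x−vt)²/(4Dt)), with n_e·A the pore (flow) area.
Plume center vt = 0.097 × 26 = 2.522 m, so the well at 4.7 m is 2.178 m downgradient of the peak.
√(4πDt) = 10.23 m, giving peak height M/(n_e·A·√(4πDt)) = 380/(0.20 × 84 × 10.23) = 2.211 kg/m³.
(x−vt)²/(4Dt) = (2.178)²/(4 × 0.32 × 26) = 0.1425; exp(−0.1425) = 0.8672.
C = 2.211 × 0.8672 = 1.92 kg/m³.

1.92 kg/m³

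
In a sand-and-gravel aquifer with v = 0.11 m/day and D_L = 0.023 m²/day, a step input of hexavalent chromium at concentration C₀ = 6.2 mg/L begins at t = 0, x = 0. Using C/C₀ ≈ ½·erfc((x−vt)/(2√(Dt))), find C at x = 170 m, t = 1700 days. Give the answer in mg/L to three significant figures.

6.03 mg/L

For a continuous step input, C/C₀ ≈ ½·erfc((x−vt)/(2√(Dt))).
vt = 0.11 × 1700 = 187 m and 2√(Dt) = 2√(0.023 × 1700) = 12.51 m.
Argument (x−vt)/(2√(Dt)) = (170 − 187)/12.51 = -1.359; ½·erfc(-1.359) = 0.9727.
C = 6.2 × 0.9727 = 6.03 mg/L.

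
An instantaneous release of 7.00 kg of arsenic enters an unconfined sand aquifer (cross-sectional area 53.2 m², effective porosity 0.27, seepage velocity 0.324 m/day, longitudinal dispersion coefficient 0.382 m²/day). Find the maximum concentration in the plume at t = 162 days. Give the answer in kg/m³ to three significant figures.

The peak of an instantaneous 1D plume sits at x = vt; there the Gaussian factor is 1 and C_max = M/(n_e·A·√(4πDt)), where n_e·A is the pore area the mass is dissolved in.
√(4πDt) = √(4π × 0.382 × 162) = 27.89 m, so C_max = 7.00/(0.27 × 53.2 × 27.89) = 0.0175 kg/m³.

0.0175 kg/m³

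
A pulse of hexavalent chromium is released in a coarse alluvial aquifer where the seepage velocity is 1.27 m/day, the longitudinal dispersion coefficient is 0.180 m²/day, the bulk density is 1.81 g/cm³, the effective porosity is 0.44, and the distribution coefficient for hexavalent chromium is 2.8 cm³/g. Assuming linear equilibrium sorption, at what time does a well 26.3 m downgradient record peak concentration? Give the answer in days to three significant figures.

258 days

Retardation factor R = 1 + ρ_b·K_d/n = 1 + 1.81 × 2.8/0.44 = 12.52.
Sorption retards both mechanisms: v_R = v/R = 0.1014 m/day, D_R = D/R = 0.01438 m²/day.
Peak time from v_R²t² + 2D_R t − x² = 0: t = (√(D_R² + v_R²x²) − D_R)/v_R².
√(D_R² + v_R²x²) = √(0.01438² + 0.1014² × 26.3²) = 2.667; v_R² = 0.01028.
t = (2.667 − 0.01438)/0.01028 = 258 days.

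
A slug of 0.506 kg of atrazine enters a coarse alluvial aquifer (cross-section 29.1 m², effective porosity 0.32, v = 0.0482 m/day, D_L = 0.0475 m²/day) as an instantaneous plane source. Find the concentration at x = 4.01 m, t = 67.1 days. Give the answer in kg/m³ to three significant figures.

For an instantaneous plane source, C(x,t) = M/(n_e·A·√(4πDt)) · exp(−(x−vt)²/(4Dt)), with n_e·A the pore (flow) area.
Plume center vt = 0.0482 × 67.1 = 3.23422 m, so the well at 4.01 m is 0.77578 m downgradient of the peak.
√(4πDt) = 6.329 m, giving peak height M/(n_e·A·√(4πDt)) = 0.506/(0.32 × 29.1 × 6.329) = 0.008586 kg/m³.
(x−vt)²/(4Dt) = (0.77578)²/(4 × 0.0475 × 67.1) = 0.04721; exp(−0.04721) = 0.9539.
C = 0.008586 × 0.9539 = 0.00819 kg/m³.

0.00819 kg/m³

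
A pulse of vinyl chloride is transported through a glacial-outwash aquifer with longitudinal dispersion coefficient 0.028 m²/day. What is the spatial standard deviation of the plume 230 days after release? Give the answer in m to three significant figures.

3.59 m

Dispersive spreading gives a Gaussian with σ² = 2Dt; advection only shifts the center.
σ = √(2 × 0.028 × 230) = 3.59 m.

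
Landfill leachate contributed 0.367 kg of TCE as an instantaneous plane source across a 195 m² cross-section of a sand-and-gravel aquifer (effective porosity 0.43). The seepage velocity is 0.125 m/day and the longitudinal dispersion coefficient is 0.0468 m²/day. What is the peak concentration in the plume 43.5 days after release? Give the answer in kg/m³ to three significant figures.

The peak of an instantaneous 1D plume sits at x = vt; there the Gaussian factor is 1 and C_max = M/(n_e·A·√(4πDt)), where n_e·A is the pore area the mass is dissolved in.
√(4πDt) = √(4π × 0.0468 × 43.5) = 5.058 m, so C_max = 0.367/(0.43 × 195 × 5.058) = 0.000865 kg/m³.

0.000865 kg/m³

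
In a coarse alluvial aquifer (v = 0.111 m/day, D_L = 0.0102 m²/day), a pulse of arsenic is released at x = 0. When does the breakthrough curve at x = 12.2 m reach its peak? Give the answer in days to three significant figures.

109 days

For the 1D instantaneous-source solution, setting ∂C/∂t = 0 at fixed x gives v²t² + 2Dt − x² = 0, so t = (√(D² + v²x²) − D)/v².
√(D² + v²x²) = √(0.0102² + 0.111² × 12.2²) = 1.354; v² = 0.012321.
t = (1.354 − 0.0102)/0.012321 = 109 days (vs. the pure-advection estimate x/v = 110 d).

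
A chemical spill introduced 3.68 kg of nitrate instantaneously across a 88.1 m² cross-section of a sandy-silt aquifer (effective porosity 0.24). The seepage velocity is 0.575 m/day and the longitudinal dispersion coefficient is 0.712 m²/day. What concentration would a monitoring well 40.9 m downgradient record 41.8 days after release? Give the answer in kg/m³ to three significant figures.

0.000825 kg/m³

For an instantaneous plane source, C(x,t) = M/(n_e·A·√(4πDt)) · exp(−(x−vt)²/(4Dt)), with n_e·A the pore (flow) area.
Plume center vt = 0.575 × 41.8 = 24.035 m, so the well at 40.9 m is 16.865 m downgradient of the peak.
√(4πDt) = 19.34 m, giving peak height M/(n_e·A·√(4πDt)) = 3.68/(0.24 × 88.1 × 19.34) = 0.008999 kg/m³.
(x−vt)²/(4Dt) = (16.865)²/(4 × 0.712 × 41.8) = 2.389; exp(−2.389) = 0.09172.
C = 0.008999 × 0.09172 = 0.000825 kg/m³.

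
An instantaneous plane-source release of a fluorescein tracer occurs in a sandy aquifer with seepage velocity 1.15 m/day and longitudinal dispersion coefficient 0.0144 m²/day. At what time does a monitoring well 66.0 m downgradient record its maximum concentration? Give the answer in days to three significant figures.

57.4 days

For the 1D instantaneous-source solution, setting ∂C/∂t = 0 at fixed x gives v²t² + 2Dt − x² = 0, so t = (√(D² + v²x²) − D)/v².
√(D² + v²x²) = √(0.0144² + 1.15² × 66.0²) = 75.90; v² = 1.3225.
t = (75.90 − 0.0144)/1.3225 = 57.4 days (vs. the pure-advection estimate x/v = 57.4 d).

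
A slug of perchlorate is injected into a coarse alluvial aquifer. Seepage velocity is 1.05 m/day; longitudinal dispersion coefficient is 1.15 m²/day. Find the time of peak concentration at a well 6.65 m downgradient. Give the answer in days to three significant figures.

5.38 days

For the 1D instantaneous-source solution, setting ∂C/∂t = 0 at fixed x gives v²t² + 2Dt − x² = 0, so t = (√(D² + v²x²) − D)/v².
√(D² + v²x²) = √(1.15² + 1.05² × 6.65²) = 7.077; v² = 1.1025.
t = (7.077 − 1.15)/1.1025 = 5.38 days (vs. the pure-advection estimate x/v = 6.33 d).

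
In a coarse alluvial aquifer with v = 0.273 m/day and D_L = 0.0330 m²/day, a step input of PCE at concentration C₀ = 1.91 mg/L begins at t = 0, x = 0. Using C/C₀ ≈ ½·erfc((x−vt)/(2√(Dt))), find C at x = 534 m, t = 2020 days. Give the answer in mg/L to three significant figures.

For a continuous step input, C/C₀ ≈ ½·erfc((x−vt)/(2√(Dt))).
vt = 0.273 × 2020 = 551.46 m and 2√(Dt) = 2√(0.0330 × 2020) = 16.33 m.
Argument (x−vt)/(2√(Dt)) = (534 − 551.46)/16.33 = -1.069; ½·erfc(-1.069) = 0.9347.
C = 1.91 × 0.9347 = 1.79 mg/L.

1.79 mg/L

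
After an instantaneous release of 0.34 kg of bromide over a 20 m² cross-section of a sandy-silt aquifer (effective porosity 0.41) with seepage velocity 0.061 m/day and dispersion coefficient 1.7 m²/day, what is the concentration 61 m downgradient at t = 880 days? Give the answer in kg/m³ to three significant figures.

For an instantaneous plane source, C(x,t) = M/(n_e·A·√(4πDt)) · exp(−(x−vt)²/(4Dt)), with n_e·A the pore (flow) area.
Plume center vt = 0.061 × 880 = 53.68 m, so the well at 61 m is 7.32 m downgradient of the peak.
√(4πDt) = 137.1 m, giving peak height M/(n_e·A·√(4πDt)) = 0.34/(0.41 × 20 × 137.1) = 0.0003024 kg/m³.
(x−vt)²/(4Dt) = (7.32)²/(4 × 1.7 × 880) = 0.008954; exp(−0.008954) = 0.9911.
C = 0.0003024 × 0.9911 = 0.000300 kg/m³.

0.000300 kg/m³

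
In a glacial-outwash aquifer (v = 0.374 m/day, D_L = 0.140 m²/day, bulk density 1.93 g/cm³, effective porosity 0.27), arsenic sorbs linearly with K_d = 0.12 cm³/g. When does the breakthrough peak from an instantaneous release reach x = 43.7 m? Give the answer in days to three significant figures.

215 days

Retardation factor R = 1 + ρ_b·K_d/n = 1 + 1.93 × 0.12/0.27 = 1.858.
Sorption retards both mechanisms: v_R = v/R = 0.2013 m/day, D_R = D/R = 0.07535 m²/day.
Peak time from v_R²t² + 2D_R t − x² = 0: t = (√(D_R² + v_R²x²) − D_R)/v_R².
√(D_R² + v_R²x²) = √(0.07535² + 0.2013² × 43.7²) = 8.797; v_R² = 0.04052.
t = (8.797 − 0.07535)/0.04052 = 215 days.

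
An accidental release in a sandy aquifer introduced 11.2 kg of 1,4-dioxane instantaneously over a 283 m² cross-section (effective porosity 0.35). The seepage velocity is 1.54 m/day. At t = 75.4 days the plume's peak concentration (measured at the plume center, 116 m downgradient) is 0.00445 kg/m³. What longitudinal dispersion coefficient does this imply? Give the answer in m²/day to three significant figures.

0.681 m²/day

At the plume center C_max = M/(n_e·A·√(4πDt)), so D = M²/(4πt·(n_e·A·C_max)²).
n_e·A·C_max = 0.35 × 283 × 0.00445 = 0.4408 kg/m.
D = 11.2²/(4π × 75.4 × 0.4408²) = 0.681 m²/day.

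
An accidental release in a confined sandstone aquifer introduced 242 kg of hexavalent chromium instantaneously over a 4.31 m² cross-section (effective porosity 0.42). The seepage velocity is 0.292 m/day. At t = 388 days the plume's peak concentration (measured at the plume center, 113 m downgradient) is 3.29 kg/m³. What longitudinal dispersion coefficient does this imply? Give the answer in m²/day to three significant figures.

At the plume center C_max = M/(n_e·A·√(4πDt)), so D = M²/(4πt·(n_e·A·C_max)²).
n_e·A·C_max = 0.42 × 4.31 × 3.29 = 5.956 kg/m.
D = 242²/(4π × 388 × 5.956²) = 0.339 m²/day.

0.339 m²/day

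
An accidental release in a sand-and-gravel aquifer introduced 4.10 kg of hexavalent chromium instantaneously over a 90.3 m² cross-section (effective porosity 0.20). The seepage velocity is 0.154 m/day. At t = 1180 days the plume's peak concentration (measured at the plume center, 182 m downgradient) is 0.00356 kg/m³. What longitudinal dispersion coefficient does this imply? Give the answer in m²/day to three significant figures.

At the plume center C_max = M/(n_e·A·√(4πDt)), so D = M²/(4πt·(n_e·A·C_max)²).
n_e·A·C_max = 0.20 × 90.3 × 0.00356 = 0.06429 kg/m.
D = 4.10²/(4π × 1180 × 0.06429²) = 0.274 m²/day.

0.274 m²/day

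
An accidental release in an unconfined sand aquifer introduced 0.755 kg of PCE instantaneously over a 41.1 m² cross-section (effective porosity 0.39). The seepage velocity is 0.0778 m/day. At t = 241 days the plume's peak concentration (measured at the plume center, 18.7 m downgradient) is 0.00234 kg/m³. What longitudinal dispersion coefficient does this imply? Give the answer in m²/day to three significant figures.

At the plume center C_max = M/(n_e·A·√(4πDt)), so D = M²/(4πt·(n_e·A·C_max)²).
n_e·A·C_max = 0.39 × 41.1 × 0.00234 = 0.03751 kg/m.
D = 0.755²/(4π × 241 × 0.03751²) = 0.134 m²/day.

0.134 m²/day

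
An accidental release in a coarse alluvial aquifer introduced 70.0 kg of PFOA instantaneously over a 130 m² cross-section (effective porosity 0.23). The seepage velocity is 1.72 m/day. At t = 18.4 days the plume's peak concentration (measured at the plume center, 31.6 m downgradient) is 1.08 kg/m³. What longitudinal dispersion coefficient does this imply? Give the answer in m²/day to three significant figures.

At the plume center C_max = M/(n_e·A·√(4πDt)), so D = M²/(4πt·(n_e·A·C_max)²).
n_e·A·C_max = 0.23 × 130 × 1.08 = 32.29 kg/m.
D = 70.0²/(4π × 18.4 × 32.29²) = 0.0203 m²/day.

0.0203 m²/day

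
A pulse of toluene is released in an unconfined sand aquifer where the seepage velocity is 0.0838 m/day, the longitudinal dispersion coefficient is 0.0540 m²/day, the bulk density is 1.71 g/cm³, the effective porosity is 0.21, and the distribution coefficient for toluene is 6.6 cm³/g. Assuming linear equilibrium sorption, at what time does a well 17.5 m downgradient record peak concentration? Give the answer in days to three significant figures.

11000 days

Retardation factor R = 1 + ρ_b·K_d/n = 1 + 1.71 × 6.6/0.21 = 54.74.
Sorption retards both mechanisms: v_R = v/R = 0.001531 m/day, D_R = D/R = 0.0009865 m²/day.
Peak time from v_R²t² + 2D_R t − x² = 0: t = (√(D_R² + v_R²x²) − D_R)/v_R².
√(D_R² + v_R²x²) = √(0.0009865² + 0.001531² × 17.5²) = 0.02681; v_R² = 2.344e-06.
t = (0.02681 − 0.0009865)/2.344e-06 = 11000 days.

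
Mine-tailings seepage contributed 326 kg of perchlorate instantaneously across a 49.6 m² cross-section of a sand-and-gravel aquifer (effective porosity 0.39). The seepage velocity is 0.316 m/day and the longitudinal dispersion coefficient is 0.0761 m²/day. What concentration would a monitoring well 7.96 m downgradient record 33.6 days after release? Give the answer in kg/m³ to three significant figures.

1.49 kg/m³

For an instantaneous plane source, C(x,t) = M/(n_e·A·√(4πDt)) · exp(−(x−vt)²/(4Dt)), with n_e·A the pore (flow) area.
Plume center vt = 0.316 × 33.6 = 10.6176 m, so the well at 7.96 m is 2.6576 m upgradient of the peak.
√(4πDt) = 5.668 m, giving peak height M/(n_e·A·√(4πDt)) = 326/(0.39 × 49.6 × 5.668) = 2.973 kg/m³.
(x−vt)²/(4Dt) = (-2.6576)²/(4 × 0.0761 × 33.6) = 0.6906; exp(−0.6906) = 0.5013.
C = 2.973 × 0.5013 = 1.49 kg/m³.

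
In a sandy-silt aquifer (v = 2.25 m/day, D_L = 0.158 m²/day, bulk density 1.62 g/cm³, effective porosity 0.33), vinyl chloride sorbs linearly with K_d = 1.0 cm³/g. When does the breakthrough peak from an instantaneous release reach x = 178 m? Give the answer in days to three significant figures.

Retardation factor R = 1 + ρ_b·K_d/n = 1 + 1.62 × 1.0/0.33 = 5.909.
Sorption retards both mechanisms: v_R = v/R = 0.3808 m/day, D_R = D/R = 0.02674 m²/day.
Peak time from v_R²t² + 2D_R t − x² = 0: t = (√(D_R² + v_R²x²) − D_R)/v_R².
√(D_R² + v_R²x²) = √(0.02674² + 0.3808² × 178²) = 67.78; v_R² = 0.1450.
t = (67.78 − 0.02674)/0.1450 = 467 days.

467 days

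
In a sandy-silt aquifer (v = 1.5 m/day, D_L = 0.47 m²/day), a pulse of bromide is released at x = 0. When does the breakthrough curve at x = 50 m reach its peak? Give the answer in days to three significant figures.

For the 1D instantaneous-source solution, setting ∂C/∂t = 0 at fixed x gives v²t² + 2Dt − x² = 0, so t = (√(D² + v²x²) − D)/v².
√(D² + v²x²) = √(0.47² + 1.5² × 50²) = 75.00; v² = 2.25.
t = (75.00 − 0.47)/2.25 = 33.1 days (vs. the pure-advection estimate x/v = 33.3 d).

33.1 days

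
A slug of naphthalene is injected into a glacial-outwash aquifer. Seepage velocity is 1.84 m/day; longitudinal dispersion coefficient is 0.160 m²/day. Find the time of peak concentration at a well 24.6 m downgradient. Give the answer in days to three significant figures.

For the 1D instantaneous-source solution, setting ∂C/∂t = 0 at fixed x gives v²t² + 2Dt − x² = 0, so t = (√(D² + v²x²) − D)/v².
√(D² + v²x²) = √(0.160² + 1.84² × 24.6²) = 45.26; v² = 3.3856.
t = (45.26 − 0.160)/3.3856 = 13.3 days (vs. the pure-advection estimate x/v = 13.4 d).

13.3 days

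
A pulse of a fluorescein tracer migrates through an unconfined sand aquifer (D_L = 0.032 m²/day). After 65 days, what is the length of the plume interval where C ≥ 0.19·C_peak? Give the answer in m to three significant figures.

The plume is Gaussian with σ = √(2Dt) = √(2 × 0.032 × 65) = 2.040 m.
C/C_peak = exp(−Δx²/(2σ²)) = 0.19 ⇒ Δx = σ·√(−2 ln 0.19) = 2.040 × 1.822 = 3.717 m.
Width = 2Δx = 7.43 m.

7.43 m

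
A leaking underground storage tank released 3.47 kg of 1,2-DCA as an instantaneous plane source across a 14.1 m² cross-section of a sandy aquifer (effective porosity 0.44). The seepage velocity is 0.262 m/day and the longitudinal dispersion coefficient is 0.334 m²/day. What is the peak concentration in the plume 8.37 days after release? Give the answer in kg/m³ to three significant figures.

0.0944 kg/m³

The peak of an instantaneous 1D plume sits at x = vt; there the Gaussian factor is 1 and C_max = M/(n_e·A·√(4πDt)), where n_e·A is the pore area the mass is dissolved in.
√(4πDt) = √(4π × 0.334 × 8.37) = 5.927 m, so C_max = 3.47/(0.44 × 14.1 × 5.927) = 0.0944 kg/m³.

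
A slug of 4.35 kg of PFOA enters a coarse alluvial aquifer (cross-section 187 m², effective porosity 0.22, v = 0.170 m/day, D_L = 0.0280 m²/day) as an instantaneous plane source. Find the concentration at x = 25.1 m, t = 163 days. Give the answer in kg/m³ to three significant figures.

For an instantaneous plane source, C(x,t) = M/(n_e·A·√(4πDt)) · exp(−(x−vt)²/(4Dt)), with n_e·A the pore (flow) area.
Plume center vt = 0.170 × 163 = 27.71 m, so the well at 25.1 m is 2.61 m upgradient of the peak.
√(4πDt) = 7.573 m, giving peak height M/(n_e·A·√(4πDt)) = 4.35/(0.22 × 187 × 7.573) = 0.01396 kg/m³.
(x−vt)²/(4Dt) = (-2.61)²/(4 × 0.0280 × 163) = 0.3731; exp(−0.3731) = 0.6886.
C = 0.01396 × 0.6886 = 0.00961 kg/m³.

0.00961 kg/m³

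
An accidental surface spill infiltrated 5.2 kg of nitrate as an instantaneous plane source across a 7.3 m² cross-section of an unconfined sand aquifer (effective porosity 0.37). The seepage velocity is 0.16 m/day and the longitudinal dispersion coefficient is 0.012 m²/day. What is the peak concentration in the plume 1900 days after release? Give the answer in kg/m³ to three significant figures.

The peak of an instantaneous 1D plume sits at x = vt; there the Gaussian factor is 1 and C_max = M/(n_e·A·√(4πDt)), where n_e·A is the pore area the mass is dissolved in.
√(4πDt) = √(4π × 0.012 × 1900) = 16.93 m, so C_max = 5.2/(0.37 × 7.3 × 16.93) = 0.114 kg/m³.

0.114 kg/m³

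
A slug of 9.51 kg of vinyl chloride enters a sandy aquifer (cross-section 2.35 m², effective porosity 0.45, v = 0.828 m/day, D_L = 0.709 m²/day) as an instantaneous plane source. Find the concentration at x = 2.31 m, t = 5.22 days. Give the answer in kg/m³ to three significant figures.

For an instantaneous plane source, C(x,t) = M/(n_e·A·√(4πDt)) · exp(−(x−vt)²/(4Dt)), with n_e·A the pore (flow) area.
Plume center vt = 0.828 × 5.22 = 4.32216 m, so the well at 2.31 m is 2.01216 m upgradient of the peak.
√(4πDt) = 6.820 m, giving peak height M/(n_e·A·√(4πDt)) = 9.51/(0.45 × 2.35 × 6.820) = 1.319 kg/m³.
(x−vt)²/(4Dt) = (-2.01216)²/(4 × 0.709 × 5.22) = 0.2735; exp(−0.2735) = 0.7607.
C = 1.319 × 0.7607 = 1.00 kg/m³.

1.00 kg/m³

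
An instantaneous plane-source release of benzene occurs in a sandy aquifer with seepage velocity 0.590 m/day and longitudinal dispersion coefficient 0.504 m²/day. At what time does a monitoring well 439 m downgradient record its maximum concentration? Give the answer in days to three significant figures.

For the 1D instantaneous-source solution, setting ∂C/∂t = 0 at fixed x gives v²t² + 2Dt − x² = 0, so t = (√(D² + v²x²) − D)/v².
√(D² + v²x²) = √(0.504² + 0.590² × 439²) = 259.0; v² = 0.3481.
t = (259.0 − 0.504)/0.3481 = 743 days (vs. the pure-advection estimate x/v = 744 d).

743 days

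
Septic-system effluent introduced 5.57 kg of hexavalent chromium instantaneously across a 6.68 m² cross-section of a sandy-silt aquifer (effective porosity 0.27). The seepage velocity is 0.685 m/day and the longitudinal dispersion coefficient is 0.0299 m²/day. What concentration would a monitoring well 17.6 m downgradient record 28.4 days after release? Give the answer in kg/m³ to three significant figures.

For an instantaneous plane source, C(x,t) = M/(n_e·A·√(4πDt)) · exp(−(x−vt)²/(4Dt)), with n_e·A the pore (flow) area.
Plume center vt = 0.685 × 28.4 = 19.454 m, so the well at 17.6 m is 1.854 m upgradient of the peak.
√(4πDt) = 3.267 m, giving peak height M/(n_e·A·√(4πDt)) = 5.57/(0.27 × 6.68 × 3.267) = 0.9453 kg/m³.
(x−vt)²/(4Dt) = (-1.854)²/(4 × 0.0299 × 28.4) = 1.012; exp(−1.012) = 0.3635.
C = 0.9453 × 0.3635 = 0.344 kg/m³.

0.344 kg/m³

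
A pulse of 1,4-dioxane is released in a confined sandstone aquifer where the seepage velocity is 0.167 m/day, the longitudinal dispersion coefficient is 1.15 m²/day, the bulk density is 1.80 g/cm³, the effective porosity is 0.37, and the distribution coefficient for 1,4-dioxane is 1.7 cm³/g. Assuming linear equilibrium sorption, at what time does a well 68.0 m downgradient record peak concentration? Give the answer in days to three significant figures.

3410 days

Retardation factor R = 1 + ρ_b·K_d/n = 1 + 1.80 × 1.7/0.37 = 9.270.
Sorption retards both mechanisms: v_R = v/R = 0.01802 m/day, D_R = D/R = 0.1241 m²/day.
Peak time from v_R²t² + 2D_R t − x² = 0: t = (√(D_R² + v_R²x²) − D_R)/v_R².
√(D_R² + v_R²x²) = √(0.1241² + 0.01802² × 68.0²) = 1.232; v_R² = 0.0003247.
t = (1.232 − 0.1241)/0.0003247 = 3410 days.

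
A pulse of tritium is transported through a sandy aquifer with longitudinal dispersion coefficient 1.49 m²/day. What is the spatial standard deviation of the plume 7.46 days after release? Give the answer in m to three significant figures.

4.71 m

Dispersive spreading gives a Gaussian with σ² = 2Dt; advection only shifts the center.
σ = √(2 × 1.49 × 7.46) = 4.71 m.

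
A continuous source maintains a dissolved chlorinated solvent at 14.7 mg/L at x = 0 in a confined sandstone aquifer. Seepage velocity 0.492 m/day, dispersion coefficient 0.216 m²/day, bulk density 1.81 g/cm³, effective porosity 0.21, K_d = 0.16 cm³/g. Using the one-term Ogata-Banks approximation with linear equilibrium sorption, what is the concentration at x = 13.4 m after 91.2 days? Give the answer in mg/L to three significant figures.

13.4 mg/L

Retardation factor R = 1 + ρ_b·K_d/n = 1 + 1.81 × 0.16/0.21 = 2.379.
Sorption retards both mechanisms: v_R = v/R = 0.2068 m/day, D_R = D/R = 0.09079 m²/day.
v_R·t = 0.2068 × 91.2 = 18.86016 m; 2√(D_R t) = 5.755 m; argument = (13.4 − 18.86016)/5.755 = -0.9488.
C = C₀ × ½·erfc(-0.9488) = 14.7 × 0.9102 = 13.4 mg/L.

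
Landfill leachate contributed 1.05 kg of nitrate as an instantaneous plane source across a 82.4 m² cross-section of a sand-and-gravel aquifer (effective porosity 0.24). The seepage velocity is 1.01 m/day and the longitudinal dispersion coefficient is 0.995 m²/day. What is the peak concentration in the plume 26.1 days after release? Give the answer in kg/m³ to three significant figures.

0.00294 kg/m³

The peak of an instantaneous 1D plume sits at x = vt; there the Gaussian factor is 1 and C_max = M/(n_e·A·√(4πDt)), where n_e·A is the pore area the mass is dissolved in.
√(4πDt) = √(4π × 0.995 × 26.1) = 18.06 m, so C_max = 1.05/(0.24 × 82.4 × 18.06) = 0.00294 kg/m³.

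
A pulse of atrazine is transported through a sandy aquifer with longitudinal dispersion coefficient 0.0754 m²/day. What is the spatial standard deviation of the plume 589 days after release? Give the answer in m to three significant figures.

9.42 m

Dispersive spreading gives a Gaussian with σ² = 2Dt; advection only shifts the center.
σ = √(2 × 0.0754 × 589) = 9.42 m.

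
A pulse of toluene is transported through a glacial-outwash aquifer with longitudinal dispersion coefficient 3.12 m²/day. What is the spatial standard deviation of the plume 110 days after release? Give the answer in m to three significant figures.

Dispersive spreading gives a Gaussian with σ² = 2Dt; advection only shifts the center.
σ = √(2 × 3.12 × 110) = 26.2 m.

26.2 m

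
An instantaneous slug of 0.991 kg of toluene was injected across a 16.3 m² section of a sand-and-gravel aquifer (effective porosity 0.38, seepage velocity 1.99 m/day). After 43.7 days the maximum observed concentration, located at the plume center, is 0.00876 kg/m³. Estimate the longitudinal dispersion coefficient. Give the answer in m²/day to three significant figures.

0.607 m²/day

At the plume center C_max = M/(n_e·A·√(4πDt)), so D = M²/(4πt·(n_e·A·C_max)²).
n_e·A·C_max = 0.38 × 16.3 × 0.00876 = 0.05426 kg/m.
D = 0.991²/(4π × 43.7 × 0.05426²) = 0.607 m²/day.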